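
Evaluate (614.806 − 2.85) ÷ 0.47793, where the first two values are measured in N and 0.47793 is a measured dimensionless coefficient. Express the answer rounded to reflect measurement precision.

1280.4 N

614.806 N − 2.85 N = 611.956 N; the difference is limited to 2 decimal places (5 s.f.).
Carrying full precision, 611.956 ÷ 0.47793 = 1280.43018852… N; 0.47793 has 5 s.f., so the result keeps min(5, 5) = 5 s.f.
Rounded to 5 significant figures: 1280.4 N.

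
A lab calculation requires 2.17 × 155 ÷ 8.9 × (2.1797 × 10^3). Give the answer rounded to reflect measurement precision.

2.17 × 155 ÷ 8.9 × (2.1797 × 10^3) = 82375.5162921…
Multiplication/division keeps the fewest significant figures: 2.17 → 3 s.f., 155 → 3 s.f., 8.9 → 2 s.f., 2.1797 × 10^3 → 5 s.f.; limit is 2.
Rounded to 2 significant figures: 8.2 × 10^4.

8.2 × 10^4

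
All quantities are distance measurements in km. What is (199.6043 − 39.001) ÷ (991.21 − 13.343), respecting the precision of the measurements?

0.16424

199.6043 − 39.001 = 160.6033, limited to 3 d.p. → 6 s.f.; 991.21 − 13.343 = 977.867, limited to 2 d.p. → 5 s.f.
Carrying full precision, 160.6033 ÷ 977.867 = 0.164238388247…; keep min(6, 5) = 5 s.f.
Rounded to 5 significant figures: 0.16424.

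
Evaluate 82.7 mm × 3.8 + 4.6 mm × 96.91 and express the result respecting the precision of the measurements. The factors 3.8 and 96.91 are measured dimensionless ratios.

82.7 × 3.8 = 314.26 → 3.1 × 10^2 mm (2 s.f., last digit at the 10^1 place).
4.6 × 96.91 = 445.786 → 4.5 × 10^2 mm (2 s.f., last digit at the 10^1 place).
Sum: 760.046 mm; keep the coarser place, 10^1.
Result: 7.6 × 10^2 mm.

7.6 × 10^2 mm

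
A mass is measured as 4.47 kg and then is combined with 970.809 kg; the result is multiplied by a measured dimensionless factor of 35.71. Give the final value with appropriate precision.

3.483 × 10⁴ kg

4.47 kg + 970.809 kg = 975.279 kg; the sum is limited to 2 decimal places (5 s.f.).
Carrying full precision, 975.279 × 35.71 = 34827.21309 kg; 35.71 has 4 s.f., so the result keeps min(5, 4) = 4 s.f.
Rounded to 4 significant figures: 3.483 × 10⁴ kg.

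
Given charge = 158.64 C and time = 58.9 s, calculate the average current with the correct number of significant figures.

average current = 158.64 C ÷ 58.9 s = 2.69337860781… A.
158.64 has 5 significant figures; 58.9 has 3.
Division/multiplication keeps the fewest: 3 significant figures.
Rounded: 2.69 A.

2.69 A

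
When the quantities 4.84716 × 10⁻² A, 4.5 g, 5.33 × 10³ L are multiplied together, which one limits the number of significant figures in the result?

4.5 g

4.84716 × 10⁻² A → 6 s.f.; 4.5 g → 2 s.f.; 5.33 × 10³ L → 3 s.f.
The fewest is 2 significant figures, from 4.5 g.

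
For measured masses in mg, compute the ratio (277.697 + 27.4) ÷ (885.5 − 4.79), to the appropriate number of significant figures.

277.697 + 27.4 = 305.097, limited to 1 d.p. → 4 s.f.; 885.5 − 4.79 = 880.71, limited to 1 d.p. → 4 s.f.
Carrying full precision, 305.097 ÷ 880.71 = 0.346421637088…; keep min(4, 4) = 4 s.f.
Rounded to 4 significant figures: 0.3464.

0.3464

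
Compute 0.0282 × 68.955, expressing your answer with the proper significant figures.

0.0282 × 68.955 = 1.944531
Multiplication/division keeps the fewest significant figures: 0.0282 → 3 s.f., 68.955 → 5 s.f.; limit is 3.
Rounded to 3 significant figures: 1.94.

1.94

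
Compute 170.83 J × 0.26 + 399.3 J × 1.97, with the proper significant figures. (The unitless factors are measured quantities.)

170.83 × 0.26 = 44.4158 → 44 J (2 s.f., last digit at the 10^0 place).
399.3 × 1.97 = 786.621 → 787 J (3 s.f., last digit at the 10^0 place).
Sum: 831.0368 J; keep the coarser place, 10^0.
Result: 831 J.

831 J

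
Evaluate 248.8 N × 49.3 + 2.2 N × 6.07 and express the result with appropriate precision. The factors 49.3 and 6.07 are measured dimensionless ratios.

1.23 × 10^4 N

248.8 × 49.3 = 12265.84 → 1.23 × 10^4 N (3 s.f., last digit at the 10^2 place).
2.2 × 6.07 = 13.354 → 13 N (2 s.f., last digit at the 10^0 place).
Sum: 12279.194 N; keep the coarser place, 10^2.
Result: 1.23 × 10^4 N.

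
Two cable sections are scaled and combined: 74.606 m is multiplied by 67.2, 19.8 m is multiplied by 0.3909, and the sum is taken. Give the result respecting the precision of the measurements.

74.606 × 67.2 = 5013.5232 → 5.01 × 10^3 m (3 s.f., last digit at the 10^1 place).
19.8 × 0.3909 = 7.73982 → 7.74 m (3 s.f., last digit at the 10^-2 place).
Sum: 5021.26302 m; keep the coarser place, 10^1.
Result: 5.02 × 10^3 m.

5.02 × 10^3 m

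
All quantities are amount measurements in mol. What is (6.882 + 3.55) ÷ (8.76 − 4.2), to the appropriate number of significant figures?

2.3

6.882 + 3.55 = 10.432, limited to 2 d.p. → 4 s.f.; 8.76 − 4.2 = 4.56, limited to 1 d.p. → 2 s.f.
Carrying full precision, 10.432 ÷ 4.56 = 2.28771929825…; keep min(4, 2) = 2 s.f.
Rounded to 2 significant figures: 2.3.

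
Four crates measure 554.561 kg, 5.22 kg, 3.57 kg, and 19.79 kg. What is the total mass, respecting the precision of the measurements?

583.14 kg

554.561 kg + 5.22 kg + 3.57 kg + 19.79 kg = 583.141 kg.
Addition/subtraction keeps the fewest decimal places: 554.561 → 3 decimal places, 5.22 → 2 decimal places, 3.57 → 2 decimal places, 19.79 → 2 decimal places; limit is 2.
Rounded to 2 decimal places: 583.14 kg.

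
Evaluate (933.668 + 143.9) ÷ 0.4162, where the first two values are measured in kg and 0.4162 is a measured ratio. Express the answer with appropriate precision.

2589 kg

933.668 kg + 143.9 kg = 1077.568 kg; the sum is limited to 1 decimal place (5 s.f.).
Carrying full precision, 1077.568 ÷ 0.4162 = 2589.0629505… kg; 0.4162 has 4 s.f., so the result keeps min(5, 4) = 4 s.f.
Rounded to 4 significant figures: 2589 kg.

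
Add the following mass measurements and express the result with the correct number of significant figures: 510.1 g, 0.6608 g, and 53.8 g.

510.1 g + 0.6608 g + 53.8 g = 564.5608 g.
Addition/subtraction keeps the fewest decimal places: 510.1 → 1 decimal place, 0.6608 → 4 decimal places, 53.8 → 1 decimal place; limit is 1.
Rounded to 1 decimal place: 5.646 × 10² g.

5.646 × 10² g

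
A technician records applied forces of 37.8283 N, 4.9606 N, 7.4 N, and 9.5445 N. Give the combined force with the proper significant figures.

59.7 N

37.8283 N + 4.9606 N + 7.4 N + 9.5445 N = 59.7334 N.
Addition/subtraction keeps the fewest decimal places: 37.8283 → 4 decimal places, 4.9606 → 4 decimal places, 7.4 → 1 decimal place, 9.5445 → 4 decimal places; limit is 1.
Rounded to 1 decimal place: 59.7 N.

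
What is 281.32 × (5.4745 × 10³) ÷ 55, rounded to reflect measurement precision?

2.8 × 10⁴

281.32 × (5.4745 × 10³) ÷ 55 = 28001.5698182…
Multiplication/division keeps the fewest significant figures: 281.32 → 5 s.f., 5.4745 × 10³ → 5 s.f., 55 → 2 s.f.; limit is 2.
Rounded to 2 significant figures: 2.8 × 10⁴.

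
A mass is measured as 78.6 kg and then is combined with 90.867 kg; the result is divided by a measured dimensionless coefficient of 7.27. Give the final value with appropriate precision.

23.3 kg

78.6 kg + 90.867 kg = 169.467 kg; the sum is limited to 1 decimal place (4 s.f.).
Carrying full precision, 169.467 ÷ 7.27 = 23.3104539202… kg; 7.27 has 3 s.f., so the result keeps min(4, 3) = 3 s.f.
Rounded to 3 significant figures: 23.3 kg.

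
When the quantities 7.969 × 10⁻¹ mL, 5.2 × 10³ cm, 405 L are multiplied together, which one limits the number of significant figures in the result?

7.969 × 10⁻¹ mL → 4 s.f.; 5.2 × 10³ cm → 2 s.f.; 405 L → 3 s.f.
The fewest is 2 significant figures, from 5.2 × 10³ cm.

5.2 × 10³ cm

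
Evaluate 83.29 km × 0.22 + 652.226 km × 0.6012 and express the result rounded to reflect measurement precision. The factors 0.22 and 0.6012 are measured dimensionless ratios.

410. km

83.29 × 0.22 = 18.3238 → 18 km (2 s.f., last digit at the 10^0 place).
652.226 × 0.6012 = 392.1182712 → 392.1 km (4 s.f., last digit at the 10^-1 place).
Sum: 410.4420712 km; keep the coarser place, 10^0.
Result: 410. km.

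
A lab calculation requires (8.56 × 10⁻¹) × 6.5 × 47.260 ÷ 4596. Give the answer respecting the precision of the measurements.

(8.56 × 10⁻¹) × 6.5 × 47.260 ÷ 4596 = 0.0572138033072…
Multiplication/division keeps the fewest significant figures: 8.56 × 10⁻¹ → 3 s.f., 6.5 → 2 s.f., 47.260 → 5 s.f., 4596 → 4 s.f.; limit is 2.
Rounded to 2 significant figures: 0.057.

0.057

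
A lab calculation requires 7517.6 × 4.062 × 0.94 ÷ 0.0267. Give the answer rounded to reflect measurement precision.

1.1 × 10^6

7517.6 × 4.062 × 0.94 ÷ 0.0267 = 1075067.48045…
Multiplication/division keeps the fewest significant figures: 7517.6 → 5 s.f., 4.062 → 4 s.f., 0.94 → 2 s.f., 0.0267 → 3 s.f.; limit is 2.
Rounded to 2 significant figures: 1.1 × 10^6.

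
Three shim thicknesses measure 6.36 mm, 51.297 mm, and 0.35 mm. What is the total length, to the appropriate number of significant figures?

58.01 mm

6.36 mm + 51.297 mm + 0.35 mm = 58.007 mm.
Addition/subtraction keeps the fewest decimal places: 6.36 → 2 decimal places, 51.297 → 3 decimal places, 0.35 → 2 decimal places; limit is 2.
Rounded to 2 decimal places: 58.01 mm.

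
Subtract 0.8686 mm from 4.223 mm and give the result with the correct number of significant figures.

3.354 mm

4.223 mm − 0.8686 mm = 3.3544 mm.
Addition/subtraction keeps the fewest decimal places: 4.223 → 3 decimal places, 0.8686 → 4 decimal places; limit is 3.
Rounded to 3 decimal places: 3.354 mm.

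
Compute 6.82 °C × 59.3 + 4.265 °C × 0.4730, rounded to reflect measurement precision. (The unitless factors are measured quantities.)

6.82 × 59.3 = 404.426 → 404 °C (3 s.f., last digit at the 10^0 place).
4.265 × 0.4730 = 2.017345 → 2.017 °C (4 s.f., last digit at the 10^-3 place).
Sum: 406.443345 °C; keep the coarser place, 10^0.
Result: 4.06 × 10² °C.

4.06 × 10² °C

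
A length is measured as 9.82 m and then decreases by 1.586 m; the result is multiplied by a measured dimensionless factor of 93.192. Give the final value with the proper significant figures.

7.67 × 10² m

9.82 m − 1.586 m = 8.234 m; the difference is limited to 2 decimal places (3 s.f.).
Carrying full precision, 8.234 × 93.192 = 767.342928 m; 93.192 has 5 s.f., so the result keeps min(3, 5) = 3 s.f.
Rounded to 3 significant figures: 7.67 × 10² m.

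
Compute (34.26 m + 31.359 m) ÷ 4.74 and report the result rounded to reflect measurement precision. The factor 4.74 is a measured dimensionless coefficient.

13.8 m

34.26 m + 31.359 m = 65.619 m; the sum is limited to 2 decimal places (4 s.f.).
Carrying full precision, 65.619 ÷ 4.74 = 13.8436708861… m; 4.74 has 3 s.f., so the result keeps min(4, 3) = 3 s.f.
Rounded to 3 significant figures: 13.8 m.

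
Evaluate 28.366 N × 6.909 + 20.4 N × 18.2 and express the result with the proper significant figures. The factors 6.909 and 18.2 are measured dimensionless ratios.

567 N

28.366 × 6.909 = 195.980694 → 196.0 N (4 s.f., last digit at the 10^-1 place).
20.4 × 18.2 = 371.28 → 371 N (3 s.f., last digit at the 10^0 place).
Sum: 567.260694 N; keep the coarser place, 10^0.
Result: 567 N.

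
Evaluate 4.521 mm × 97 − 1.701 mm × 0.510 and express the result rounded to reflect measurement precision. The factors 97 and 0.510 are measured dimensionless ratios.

4.521 × 97 = 438.537 → 4.4 × 10^2 mm (2 s.f., last digit at the 10^1 place).
1.701 × 0.510 = 0.86751 → 0.868 mm (3 s.f., last digit at the 10^-3 place).
Difference: 437.66949 mm; keep the coarser place, 10^1.
Result: 4.4 × 10^2 mm.

4.4 × 10^2 mm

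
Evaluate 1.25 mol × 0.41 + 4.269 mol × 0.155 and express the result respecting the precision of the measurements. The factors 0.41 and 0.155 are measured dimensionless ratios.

1.25 × 0.41 = 0.5125 → 0.51 mol (2 s.f., last digit at the 10^-2 place).
4.269 × 0.155 = 0.661695 → 0.662 mol (3 s.f., last digit at the 10^-3 place).
Sum: 1.174195 mol; keep the coarser place, 10^-2.
Result: 1.17 mol.

1.17 mol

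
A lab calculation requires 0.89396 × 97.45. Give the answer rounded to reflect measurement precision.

87.12

0.89396 × 97.45 = 87.116402
Multiplication/division keeps the fewest significant figures: 0.89396 → 5 s.f., 97.45 → 4 s.f.; limit is 4.
Rounded to 4 significant figures: 87.12.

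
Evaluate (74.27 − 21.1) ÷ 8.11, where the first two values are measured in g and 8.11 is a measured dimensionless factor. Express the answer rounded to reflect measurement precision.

6.56 g

74.27 g − 21.1 g = 53.17 g; the difference is limited to 1 decimal place (3 s.f.).
Carrying full precision, 53.17 ÷ 8.11 = 6.55610357583… g; 8.11 has 3 s.f., so the result keeps min(3, 3) = 3 s.f.
Rounded to 3 significant figures: 6.56 g.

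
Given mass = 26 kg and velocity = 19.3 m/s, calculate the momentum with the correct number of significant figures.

momentum = 26 kg × 19.3 m/s = 501.8 kg·m/s.
26 has 2 significant figures; 19.3 has 3.
Division/multiplication keeps the fewest: 2 significant figures.
Rounded: 5.0 × 10² kg·m/s.

5.0 × 10² kg·m/s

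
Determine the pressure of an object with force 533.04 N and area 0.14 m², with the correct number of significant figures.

pressure = 533.04 N ÷ 0.14 m² = 3807.42857143… Pa.
533.04 has 5 significant figures; 0.14 has 2.
Division/multiplication keeps the fewest: 2 significant figures.
Rounded: 3.8 × 10³ Pa.

3.8 × 10³ Pa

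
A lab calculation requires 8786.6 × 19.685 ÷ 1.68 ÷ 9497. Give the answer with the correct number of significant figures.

10.8

8786.6 × 19.685 ÷ 1.68 ÷ 9497 = 10.8407806099…
Multiplication/division keeps the fewest significant figures: 8786.6 → 5 s.f., 19.685 → 5 s.f., 1.68 → 3 s.f., 9497 → 4 s.f.; limit is 3.
Rounded to 3 significant figures: 10.8.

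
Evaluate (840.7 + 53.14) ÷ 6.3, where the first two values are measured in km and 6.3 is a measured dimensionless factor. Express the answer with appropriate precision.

1.4 × 10^2 km

840.7 km + 53.14 km = 893.84 km; the sum is limited to 1 decimal place (4 s.f.).
Carrying full precision, 893.84 ÷ 6.3 = 141.879365079… km; 6.3 has 2 s.f., so the result keeps min(4, 2) = 2 s.f.
Rounded to 2 significant figures: 1.4 × 10^2 km.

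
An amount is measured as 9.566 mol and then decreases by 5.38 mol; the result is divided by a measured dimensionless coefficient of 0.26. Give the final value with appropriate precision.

16 mol

9.566 mol − 5.38 mol = 4.186 mol; the difference is limited to 2 decimal places (3 s.f.).
Carrying full precision, 4.186 ÷ 0.26 = 16.1 mol; 0.26 has 2 s.f., so the result keeps min(3, 2) = 2 s.f.
Rounded to 2 significant figures: 16 mol.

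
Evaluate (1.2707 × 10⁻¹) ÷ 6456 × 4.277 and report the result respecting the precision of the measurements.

8.418 × 10⁻⁵

(1.2707 × 10⁻¹) ÷ 6456 × 4.277 = 0.0000841819067534…
Multiplication/division keeps the fewest significant figures: 1.2707 × 10⁻¹ → 5 s.f., 6456 → 4 s.f., 4.277 → 4 s.f.; limit is 4.
Rounded to 4 significant figures: 8.418 × 10⁻⁵.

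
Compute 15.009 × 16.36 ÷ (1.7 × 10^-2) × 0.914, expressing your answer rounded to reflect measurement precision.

1.3 × 10^4

15.009 × 16.36 ÷ (1.7 × 10^-2) × 0.914 = 13201.7751388…
Multiplication/division keeps the fewest significant figures: 15.009 → 5 s.f., 16.36 → 4 s.f., 1.7 × 10^-2 → 2 s.f., 0.914 → 3 s.f.; limit is 2.
Rounded to 2 significant figures: 1.3 × 10^4.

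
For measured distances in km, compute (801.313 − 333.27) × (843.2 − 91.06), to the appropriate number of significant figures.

801.313 − 333.27 = 468.043, limited to 2 d.p. → 5 s.f.; 843.2 − 91.06 = 752.14, limited to 1 d.p. → 4 s.f.
Carrying full precision, 468.043 × 752.14 = 352033.86202; keep min(5, 4) = 4 s.f.
Rounded to 4 significant figures: 3.520 × 10⁵ km².

3.520 × 10⁵ km²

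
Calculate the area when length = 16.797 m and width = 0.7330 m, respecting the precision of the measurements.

area = 16.797 m × 0.7330 m = 12.312201 m².
16.797 has 5 significant figures; 0.7330 has 4.
Division/multiplication keeps the fewest: 4 significant figures.
Rounded: 12.31 m².

12.31 m²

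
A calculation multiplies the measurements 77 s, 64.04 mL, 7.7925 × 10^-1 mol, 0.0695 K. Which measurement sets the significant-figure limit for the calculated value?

77 s

77 s → 2 s.f.; 64.04 mL → 4 s.f.; 7.7925 × 10^-1 mol → 5 s.f.; 0.0695 K → 3 s.f.
The fewest is 2 significant figures, from 77 s.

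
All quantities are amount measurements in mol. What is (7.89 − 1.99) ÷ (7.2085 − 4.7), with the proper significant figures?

2.4

7.89 − 1.99 = 5.90, limited to 2 d.p. → 3 s.f.; 7.2085 − 4.7 = 2.5085, limited to 1 d.p. → 2 s.f.
Carrying full precision, 5.90 ÷ 2.5085 = 2.35200318916…; keep min(3, 2) = 2 s.f.
Rounded to 2 significant figures: 2.4.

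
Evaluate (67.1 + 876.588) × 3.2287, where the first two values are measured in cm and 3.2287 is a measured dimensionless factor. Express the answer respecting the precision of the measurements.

3047 cm

67.1 cm + 876.588 cm = 943.688 cm; the sum is limited to 1 decimal place (4 s.f.).
Carrying full precision, 943.688 × 3.2287 = 3046.8854456 cm; 3.2287 has 5 s.f., so the result keeps min(4, 5) = 4 s.f.
Rounded to 4 significant figures: 3047 cm.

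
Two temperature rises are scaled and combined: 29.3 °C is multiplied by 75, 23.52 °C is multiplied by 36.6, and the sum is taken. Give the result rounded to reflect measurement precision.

29.3 × 75 = 2197.5 → 2.2 × 10^3 °C (2 s.f., last digit at the 10^2 place).
23.52 × 36.6 = 860.832 → 8.61 × 10^2 °C (3 s.f., last digit at the 10^0 place).
Sum: 3058.332 °C; keep the coarser place, 10^2.
Result: 3.1 × 10^3 °C.

3.1 × 10^3 °C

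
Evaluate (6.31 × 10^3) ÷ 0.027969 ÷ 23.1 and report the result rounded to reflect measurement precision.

9.77 × 10^3

(6.31 × 10^3) ÷ 0.027969 ÷ 23.1 = 9766.53341772…
Multiplication/division keeps the fewest significant figures: 6.31 × 10^3 → 3 s.f., 0.027969 → 5 s.f., 23.1 → 3 s.f.; limit is 3.
Rounded to 3 significant figures: 9.77 × 10^3.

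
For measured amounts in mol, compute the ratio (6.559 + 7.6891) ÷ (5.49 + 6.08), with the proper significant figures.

1.231

6.559 + 7.6891 = 14.2481, limited to 3 d.p. → 5 s.f.; 5.49 + 6.08 = 11.57, limited to 2 d.p. → 4 s.f.
Carrying full precision, 14.2481 ÷ 11.57 = 1.2314693172…; keep min(5, 4) = 4 s.f.
Rounded to 4 significant figures: 1.231.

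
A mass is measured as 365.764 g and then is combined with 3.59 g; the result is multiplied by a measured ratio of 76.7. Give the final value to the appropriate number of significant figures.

365.764 g + 3.59 g = 369.354 g; the sum is limited to 2 decimal places (5 s.f.).
Carrying full precision, 369.354 × 76.7 = 28329.4518 g; 76.7 has 3 s.f., so the result keeps min(5, 3) = 3 s.f.
Rounded to 3 significant figures: 2.83 × 10⁴ g.

2.83 × 10⁴ g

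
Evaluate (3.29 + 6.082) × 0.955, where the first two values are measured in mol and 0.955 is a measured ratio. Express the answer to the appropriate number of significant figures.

8.95 mol

3.29 mol + 6.082 mol = 9.372 mol; the sum is limited to 2 decimal places (3 s.f.).
Carrying full precision, 9.372 × 0.955 = 8.95026 mol; 0.955 has 3 s.f., so the result keeps min(3, 3) = 3 s.f.
Rounded to 3 significant figures: 8.95 mol.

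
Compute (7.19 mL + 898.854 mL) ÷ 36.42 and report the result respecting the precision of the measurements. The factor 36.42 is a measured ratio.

24.88 mL

7.19 mL + 898.854 mL = 906.044 mL; the sum is limited to 2 decimal places (5 s.f.).
Carrying full precision, 906.044 ÷ 36.42 = 24.8776496431… mL; 36.42 has 4 s.f., so the result keeps min(5, 4) = 4 s.f.
Rounded to 4 significant figures: 24.88 mL.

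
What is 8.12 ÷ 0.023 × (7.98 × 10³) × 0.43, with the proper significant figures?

1.2 × 10⁶

8.12 ÷ 0.023 × (7.98 × 10³) × 0.43 = 1211433.3913…
Multiplication/division keeps the fewest significant figures: 8.12 → 3 s.f., 0.023 → 2 s.f., 7.98 × 10³ → 3 s.f., 0.43 → 2 s.f.; limit is 2.
Rounded to 2 significant figures: 1.2 × 10⁶.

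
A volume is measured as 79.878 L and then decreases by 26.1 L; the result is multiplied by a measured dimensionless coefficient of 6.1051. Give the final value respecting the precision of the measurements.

328 L

79.878 L − 26.1 L = 53.778 L; the difference is limited to 1 decimal place (3 s.f.).
Carrying full precision, 53.778 × 6.1051 = 328.3200678 L; 6.1051 has 5 s.f., so the result keeps min(3, 5) = 3 s.f.
Rounded to 3 significant figures: 328 L.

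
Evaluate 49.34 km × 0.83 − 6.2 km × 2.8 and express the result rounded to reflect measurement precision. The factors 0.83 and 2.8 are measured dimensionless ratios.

49.34 × 0.83 = 40.9522 → 41 km (2 s.f., last digit at the 10^0 place).
6.2 × 2.8 = 17.36 → 17 km (2 s.f., last digit at the 10^0 place).
Difference: 23.5922 km; keep the coarser place, 10^0.
Result: 24 km.

24 km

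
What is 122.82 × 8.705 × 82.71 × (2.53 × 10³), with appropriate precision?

2.24 × 10⁸

122.82 × 8.705 × 82.71 × (2.53 × 10³) = 223725975.558…
Multiplication/division keeps the fewest significant figures: 122.82 → 5 s.f., 8.705 → 4 s.f., 82.71 → 4 s.f., 2.53 × 10³ → 3 s.f.; limit is 3.
Rounded to 3 significant figures: 2.24 × 10⁸.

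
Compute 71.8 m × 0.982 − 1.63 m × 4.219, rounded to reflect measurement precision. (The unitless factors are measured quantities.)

63.6 m

71.8 × 0.982 = 70.5076 → 70.5 m (3 s.f., last digit at the 10^-1 place).
1.63 × 4.219 = 6.87697 → 6.88 m (3 s.f., last digit at the 10^-2 place).
Difference: 63.63063 m; keep the coarser place, 10^-1.
Result: 63.6 m.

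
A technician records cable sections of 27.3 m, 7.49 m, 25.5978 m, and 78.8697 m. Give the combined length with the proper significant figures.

27.3 m + 7.49 m + 25.5978 m + 78.8697 m = 139.2575 m.
Addition/subtraction keeps the fewest decimal places: 27.3 → 1 decimal place, 7.49 → 2 decimal places, 25.5978 → 4 decimal places, 78.8697 → 4 decimal places; limit is 1.
Rounded to 1 decimal place: 1.393 × 10² m.

1.393 × 10² m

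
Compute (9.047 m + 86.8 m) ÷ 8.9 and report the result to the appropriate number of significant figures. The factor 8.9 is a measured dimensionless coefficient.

11 m

9.047 m + 86.8 m = 95.847 m; the sum is limited to 1 decimal place (3 s.f.).
Carrying full precision, 95.847 ÷ 8.9 = 10.7693258427… m; 8.9 has 2 s.f., so the result keeps min(3, 2) = 2 s.f.
Rounded to 2 significant figures: 11 m.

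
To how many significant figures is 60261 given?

60261: zeros between nonzero digits are significant.

5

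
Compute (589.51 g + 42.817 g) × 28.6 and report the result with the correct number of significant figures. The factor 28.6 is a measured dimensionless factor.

1.81 × 10⁴ g

589.51 g + 42.817 g = 632.327 g; the sum is limited to 2 decimal places (5 s.f.).
Carrying full precision, 632.327 × 28.6 = 18084.5522 g; 28.6 has 3 s.f., so the result keeps min(5, 3) = 3 s.f.
Rounded to 3 significant figures: 1.81 × 10⁴ g.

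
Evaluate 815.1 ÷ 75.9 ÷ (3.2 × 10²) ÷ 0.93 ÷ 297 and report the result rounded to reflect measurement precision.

815.1 ÷ 75.9 ÷ (3.2 × 10²) ÷ 0.93 ÷ 297 = 0.00012150096886…
Multiplication/division keeps the fewest significant figures: 815.1 → 4 s.f., 75.9 → 3 s.f., 3.2 × 10² → 2 s.f., 0.93 → 2 s.f., 297 → 3 s.f.; limit is 2.
Rounded to 2 significant figures: 1.2 × 10⁻⁴.

1.2 × 10⁻⁴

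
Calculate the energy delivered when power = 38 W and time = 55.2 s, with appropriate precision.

energy delivered = 38 W × 55.2 s = 2097.6 J.
38 has 2 significant figures; 55.2 has 3.
Division/multiplication keeps the fewest: 2 significant figures.
Rounded: 2.1 × 10^3 J.

2.1 × 10^3 J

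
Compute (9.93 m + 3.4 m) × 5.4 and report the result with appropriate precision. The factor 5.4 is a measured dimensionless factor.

9.93 m + 3.4 m = 13.33 m; the sum is limited to 1 decimal place (3 s.f.).
Carrying full precision, 13.33 × 5.4 = 71.982 m; 5.4 has 2 s.f., so the result keeps min(3, 2) = 2 s.f.
Rounded to 2 significant figures: 72 m.

72 m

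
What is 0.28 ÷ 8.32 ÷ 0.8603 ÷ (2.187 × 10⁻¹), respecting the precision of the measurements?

0.18

0.28 ÷ 8.32 ÷ 0.8603 ÷ (2.187 × 10⁻¹) = 0.178869378962…
Multiplication/division keeps the fewest significant figures: 0.28 → 2 s.f., 8.32 → 3 s.f., 0.8603 → 4 s.f., 2.187 × 10⁻¹ → 4 s.f.; limit is 2.
Rounded to 2 significant figures: 0.18.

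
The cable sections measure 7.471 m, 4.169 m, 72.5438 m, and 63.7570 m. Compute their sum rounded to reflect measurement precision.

7.471 m + 4.169 m + 72.5438 m + 63.7570 m = 147.9408 m.
Addition/subtraction keeps the fewest decimal places: 7.471 → 3 decimal places, 4.169 → 3 decimal places, 72.5438 → 4 decimal places, 63.7570 → 4 decimal places; limit is 3.
Rounded to 3 decimal places: 147.941 m.

147.941 m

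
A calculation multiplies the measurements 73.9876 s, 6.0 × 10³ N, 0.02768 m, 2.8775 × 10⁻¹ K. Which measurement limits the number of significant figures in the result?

73.9876 s → 6 s.f.; 6.0 × 10³ N → 2 s.f.; 0.02768 m → 4 s.f.; 2.8775 × 10⁻¹ K → 5 s.f.
The fewest is 2 significant figures, from 6.0 × 10³ N.

6.0 × 10³ N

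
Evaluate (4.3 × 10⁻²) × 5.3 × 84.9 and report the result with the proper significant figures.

19

(4.3 × 10⁻²) × 5.3 × 84.9 = 19.34871
Multiplication/division keeps the fewest significant figures: 4.3 × 10⁻² → 2 s.f., 5.3 → 2 s.f., 84.9 → 3 s.f.; limit is 2.
Rounded to 2 significant figures: 19.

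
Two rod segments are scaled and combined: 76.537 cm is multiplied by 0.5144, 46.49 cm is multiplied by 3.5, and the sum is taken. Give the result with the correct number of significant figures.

2.0 × 10^2 cm

76.537 × 0.5144 = 39.3706328 → 39.37 cm (4 s.f., last digit at the 10^-2 place).
46.49 × 3.5 = 162.715 → 1.6 × 10^2 cm (2 s.f., last digit at the 10^1 place).
Sum: 202.0856328 cm; keep the coarser place, 10^1.
Result: 2.0 × 10^2 cm.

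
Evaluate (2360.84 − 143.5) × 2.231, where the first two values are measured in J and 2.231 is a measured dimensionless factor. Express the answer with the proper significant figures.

2360.84 J − 143.5 J = 2217.34 J; the difference is limited to 1 decimal place (5 s.f.).
Carrying full precision, 2217.34 × 2.231 = 4946.88554 J; 2.231 has 4 s.f., so the result keeps min(5, 4) = 4 s.f.
Rounded to 4 significant figures: 4947 J.

4947 J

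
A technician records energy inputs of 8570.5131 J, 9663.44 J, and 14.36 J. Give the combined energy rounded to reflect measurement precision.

8570.5131 J + 9663.44 J + 14.36 J = 18248.3131 J.
Addition/subtraction keeps the fewest decimal places: 8570.5131 → 4 decimal places, 9663.44 → 2 decimal places, 14.36 → 2 decimal places; limit is 2.
Rounded to 2 decimal places: 18248.31 J.

18248.31 J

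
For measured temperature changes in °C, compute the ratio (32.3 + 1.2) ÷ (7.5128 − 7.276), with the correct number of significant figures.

32.3 + 1.2 = 33.5, limited to 1 d.p. → 3 s.f.; 7.5128 − 7.276 = 0.2368, limited to 3 d.p. → 3 s.f.
Carrying full precision, 33.5 ÷ 0.2368 = 141.469594595…; keep min(3, 3) = 3 s.f.
Rounded to 3 significant figures: 141.

141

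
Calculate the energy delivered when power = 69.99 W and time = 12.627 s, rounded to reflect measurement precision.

energy delivered = 69.99 W × 12.627 s = 883.76373 J.
69.99 has 4 significant figures; 12.627 has 5.
Division/multiplication keeps the fewest: 4 significant figures.
Rounded: 883.8 J.

883.8 J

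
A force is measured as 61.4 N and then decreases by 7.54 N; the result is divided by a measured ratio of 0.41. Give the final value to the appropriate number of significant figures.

1.3 × 10² N

61.4 N − 7.54 N = 53.86 N; the difference is limited to 1 decimal place (3 s.f.).
Carrying full precision, 53.86 ÷ 0.41 = 131.365853659… N; 0.41 has 2 s.f., so the result keeps min(3, 2) = 2 s.f.
Rounded to 2 significant figures: 1.3 × 10² N.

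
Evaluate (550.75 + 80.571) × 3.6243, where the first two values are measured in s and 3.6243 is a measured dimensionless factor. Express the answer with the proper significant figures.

550.75 s + 80.571 s = 631.321 s; the sum is limited to 2 decimal places (5 s.f.).
Carrying full precision, 631.321 × 3.6243 = 2288.0967003 s; 3.6243 has 5 s.f., so the result keeps min(5, 5) = 5 s.f.
Rounded to 5 significant figures: 2288.1 s.

2288.1 s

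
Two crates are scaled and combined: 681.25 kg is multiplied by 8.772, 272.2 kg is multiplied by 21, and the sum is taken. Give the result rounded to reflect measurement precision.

1.17 × 10^4 kg

681.25 × 8.772 = 5975.925 → 5976 kg (4 s.f., last digit at the 10^0 place).
272.2 × 21 = 5716.2 → 5.7 × 10^3 kg (2 s.f., last digit at the 10^2 place).
Sum: 11692.125 kg; keep the coarser place, 10^2.
Result: 1.17 × 10^4 kg.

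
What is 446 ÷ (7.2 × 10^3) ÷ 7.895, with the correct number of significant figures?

0.0078

446 ÷ (7.2 × 10^3) ÷ 7.895 = 0.0078460347618…
Multiplication/division keeps the fewest significant figures: 446 → 3 s.f., 7.2 × 10^3 → 2 s.f., 7.895 → 4 s.f.; limit is 2.
Rounded to 2 significant figures: 0.0078.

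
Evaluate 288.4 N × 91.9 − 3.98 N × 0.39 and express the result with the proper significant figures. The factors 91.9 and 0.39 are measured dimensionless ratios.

288.4 × 91.9 = 26503.96 → 2.65 × 10⁴ N (3 s.f., last digit at the 10^2 place).
3.98 × 0.39 = 1.5522 → 1.6 N (2 s.f., last digit at the 10^-1 place).
Difference: 26502.4078 N; keep the coarser place, 10^2.
Result: 2.65 × 10⁴ N.

2.65 × 10⁴ N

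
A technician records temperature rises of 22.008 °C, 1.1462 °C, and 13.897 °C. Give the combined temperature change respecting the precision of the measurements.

37.051 °C

22.008 °C + 1.1462 °C + 13.897 °C = 37.0512 °C.
Addition/subtraction keeps the fewest decimal places: 22.008 → 3 decimal places, 1.1462 → 4 decimal places, 13.897 → 3 decimal places; limit is 3.
Rounded to 3 decimal places: 37.051 °C.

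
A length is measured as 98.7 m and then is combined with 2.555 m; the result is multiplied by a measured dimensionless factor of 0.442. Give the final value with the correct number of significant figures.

98.7 m + 2.555 m = 101.255 m; the sum is limited to 1 decimal place (4 s.f.).
Carrying full precision, 101.255 × 0.442 = 44.75471 m; 0.442 has 3 s.f., so the result keeps min(4, 3) = 3 s.f.
Rounded to 3 significant figures: 44.8 m.

44.8 m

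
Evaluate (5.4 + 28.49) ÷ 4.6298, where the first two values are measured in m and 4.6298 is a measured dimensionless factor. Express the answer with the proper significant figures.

7.32 m

5.4 m + 28.49 m = 33.89 m; the sum is limited to 1 decimal place (3 s.f.).
Carrying full precision, 33.89 ÷ 4.6298 = 7.31997062508… m; 4.6298 has 5 s.f., so the result keeps min(3, 5) = 3 s.f.
Rounded to 3 significant figures: 7.32 m.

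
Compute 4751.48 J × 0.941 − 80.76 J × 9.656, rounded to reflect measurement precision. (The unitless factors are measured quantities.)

3.69 × 10^3 J

4751.48 × 0.941 = 4471.14268 → 4.47 × 10^3 J (3 s.f., last digit at the 10^1 place).
80.76 × 9.656 = 779.81856 → 779.8 J (4 s.f., last digit at the 10^-1 place).
Difference: 3691.32412 J; keep the coarser place, 10^1.
Result: 3.69 × 10^3 J.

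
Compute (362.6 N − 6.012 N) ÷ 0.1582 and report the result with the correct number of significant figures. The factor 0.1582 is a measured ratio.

362.6 N − 6.012 N = 356.588 N; the difference is limited to 1 decimal place (4 s.f.).
Carrying full precision, 356.588 ÷ 0.1582 = 2254.03286979… N; 0.1582 has 4 s.f., so the result keeps min(4, 4) = 4 s.f.
Rounded to 4 significant figures: 2254 N.

2254 N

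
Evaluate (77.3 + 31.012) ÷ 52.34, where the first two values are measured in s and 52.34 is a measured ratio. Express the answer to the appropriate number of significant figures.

2.069 s

77.3 s + 31.012 s = 108.312 s; the sum is limited to 1 decimal place (4 s.f.).
Carrying full precision, 108.312 ÷ 52.34 = 2.06939243408… s; 52.34 has 4 s.f., so the result keeps min(4, 4) = 4 s.f.
Rounded to 4 significant figures: 2.069 s.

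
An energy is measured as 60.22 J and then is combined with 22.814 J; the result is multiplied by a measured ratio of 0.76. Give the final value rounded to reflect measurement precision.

60.22 J + 22.814 J = 83.034 J; the sum is limited to 2 decimal places (4 s.f.).
Carrying full precision, 83.034 × 0.76 = 63.10584 J; 0.76 has 2 s.f., so the result keeps min(4, 2) = 2 s.f.
Rounded to 2 significant figures: 63 J.

63 J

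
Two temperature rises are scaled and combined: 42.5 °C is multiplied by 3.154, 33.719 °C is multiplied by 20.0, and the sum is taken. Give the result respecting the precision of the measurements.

42.5 × 3.154 = 134.045 → 134 °C (3 s.f., last digit at the 10^0 place).
33.719 × 20.0 = 674.38 → 674 °C (3 s.f., last digit at the 10^0 place).
Sum: 808.425 °C; keep the coarser place, 10^0.
Result: 808 °C.

808 °C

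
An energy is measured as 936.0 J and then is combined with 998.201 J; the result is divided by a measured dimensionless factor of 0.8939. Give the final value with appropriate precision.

936.0 J + 998.201 J = 1934.201 J; the sum is limited to 1 decimal place (5 s.f.).
Carrying full precision, 1934.201 ÷ 0.8939 = 2163.7778275… J; 0.8939 has 4 s.f., so the result keeps min(5, 4) = 4 s.f.
Rounded to 4 significant figures: 2164 J.

2164 J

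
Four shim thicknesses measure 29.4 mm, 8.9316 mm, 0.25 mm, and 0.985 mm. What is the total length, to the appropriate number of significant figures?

39.6 mm

29.4 mm + 8.9316 mm + 0.25 mm + 0.985 mm = 39.5666 mm.
Addition/subtraction keeps the fewest decimal places: 29.4 → 1 decimal place, 8.9316 → 4 decimal places, 0.25 → 2 decimal places, 0.985 → 3 decimal places; limit is 1.
Rounded to 1 decimal place: 39.6 mm.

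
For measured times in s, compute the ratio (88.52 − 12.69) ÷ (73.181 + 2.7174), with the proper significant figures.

0.9991

88.52 − 12.69 = 75.83, limited to 2 d.p. → 4 s.f.; 73.181 + 2.7174 = 75.8984, limited to 3 d.p. → 5 s.f.
Carrying full precision, 75.83 ÷ 75.8984 = 0.999098795232…; keep min(4, 5) = 4 s.f.
Rounded to 4 significant figures: 0.9991.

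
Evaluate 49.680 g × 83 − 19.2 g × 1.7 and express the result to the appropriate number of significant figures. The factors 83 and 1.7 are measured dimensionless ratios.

49.680 × 83 = 4123.44 → 4.1 × 10³ g (2 s.f., last digit at the 10^2 place).
19.2 × 1.7 = 32.64 → 33 g (2 s.f., last digit at the 10^0 place).
Difference: 4090.8 g; keep the coarser place, 10^2.
Result: 4.1 × 10³ g.

4.1 × 10³ g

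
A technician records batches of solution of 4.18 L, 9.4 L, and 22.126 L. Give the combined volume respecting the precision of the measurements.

4.18 L + 9.4 L + 22.126 L = 35.706 L.
Addition/subtraction keeps the fewest decimal places: 4.18 → 2 decimal places, 9.4 → 1 decimal place, 22.126 → 3 decimal places; limit is 1.
Rounded to 1 decimal place: 35.7 L.

35.7 L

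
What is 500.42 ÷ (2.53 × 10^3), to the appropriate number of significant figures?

500.42 ÷ (2.53 × 10^3) = 0.197794466403…
Multiplication/division keeps the fewest significant figures: 500.42 → 5 s.f., 2.53 × 10^3 → 3 s.f.; limit is 3.
Rounded to 3 significant figures: 0.198.

0.198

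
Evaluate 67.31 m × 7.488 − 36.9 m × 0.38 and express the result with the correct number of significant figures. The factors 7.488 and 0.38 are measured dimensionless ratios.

67.31 × 7.488 = 504.01728 → 504.0 m (4 s.f., last digit at the 10^-1 place).
36.9 × 0.38 = 14.022 → 14 m (2 s.f., last digit at the 10^0 place).
Difference: 489.99528 m; keep the coarser place, 10^0.
Result: 490. m.

490. m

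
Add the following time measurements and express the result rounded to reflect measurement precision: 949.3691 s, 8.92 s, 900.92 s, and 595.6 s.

2.4548 × 10^3 s

949.3691 s + 8.92 s + 900.92 s + 595.6 s = 2454.8091 s.
Addition/subtraction keeps the fewest decimal places: 949.3691 → 4 decimal places, 8.92 → 2 decimal places, 900.92 → 2 decimal places, 595.6 → 1 decimal place; limit is 1.
Rounded to 1 decimal place: 2.4548 × 10^3 s.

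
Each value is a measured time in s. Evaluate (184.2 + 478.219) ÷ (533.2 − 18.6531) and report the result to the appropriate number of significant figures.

184.2 + 478.219 = 662.419, limited to 1 d.p. → 4 s.f.; 533.2 − 18.6531 = 514.5469, limited to 1 d.p. → 4 s.f.
Carrying full precision, 662.419 ÷ 514.5469 = 1.28738313262…; keep min(4, 4) = 4 s.f.
Rounded to 4 significant figures: 1.287.

1.287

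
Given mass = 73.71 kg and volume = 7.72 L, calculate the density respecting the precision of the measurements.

density = 73.71 kg ÷ 7.72 L = 9.54792746114… kg/L.
73.71 has 4 significant figures; 7.72 has 3.
Division/multiplication keeps the fewest: 3 significant figures.
Rounded: 9.55 kg/L.

9.55 kg/L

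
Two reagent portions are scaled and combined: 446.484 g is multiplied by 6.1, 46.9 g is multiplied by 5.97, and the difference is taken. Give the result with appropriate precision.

2.4 × 10^3 g

446.484 × 6.1 = 2723.5524 → 2.7 × 10^3 g (2 s.f., last digit at the 10^2 place).
46.9 × 5.97 = 279.993 → 280. g (3 s.f., last digit at the 10^0 place).
Difference: 2443.5594 g; keep the coarser place, 10^2.
Result: 2.4 × 10^3 g.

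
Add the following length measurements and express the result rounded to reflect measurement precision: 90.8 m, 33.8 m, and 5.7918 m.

130.4 m

90.8 m + 33.8 m + 5.7918 m = 130.3918 m.
Addition/subtraction keeps the fewest decimal places: 90.8 → 1 decimal place, 33.8 → 1 decimal place, 5.7918 → 4 decimal places; limit is 1.
Rounded to 1 decimal place: 130.4 m.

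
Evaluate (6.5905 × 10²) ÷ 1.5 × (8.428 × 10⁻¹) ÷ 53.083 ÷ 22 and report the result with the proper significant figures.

3.2 × 10⁻¹

(6.5905 × 10²) ÷ 1.5 × (8.428 × 10⁻¹) ÷ 53.083 ÷ 22 = 0.317083389706…
Multiplication/division keeps the fewest significant figures: 6.5905 × 10² → 5 s.f., 1.5 → 2 s.f., 8.428 × 10⁻¹ → 4 s.f., 53.083 → 5 s.f., 22 → 2 s.f.; limit is 2.
Rounded to 2 significant figures: 3.2 × 10⁻¹.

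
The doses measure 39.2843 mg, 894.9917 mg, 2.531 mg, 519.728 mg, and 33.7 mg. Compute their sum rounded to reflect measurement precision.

1490.2 mg

39.2843 mg + 894.9917 mg + 2.531 mg + 519.728 mg + 33.7 mg = 1490.2350 mg.
Addition/subtraction keeps the fewest decimal places: 39.2843 → 4 decimal places, 894.9917 → 4 decimal places, 2.531 → 3 decimal places, 519.728 → 3 decimal places, 33.7 → 1 decimal place; limit is 1.
Rounded to 1 decimal place: 1490.2 mg.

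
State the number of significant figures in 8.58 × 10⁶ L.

3

8.58 × 10⁶: in scientific notation every digit of the coefficient is significant.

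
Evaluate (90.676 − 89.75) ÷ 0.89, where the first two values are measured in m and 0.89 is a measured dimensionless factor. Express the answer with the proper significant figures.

1.0 m

90.676 m − 89.75 m = 0.926 m; the difference is limited to 2 decimal places (2 s.f.).
Carrying full precision, 0.926 ÷ 0.89 = 1.0404494382… m; 0.89 has 2 s.f., so the result keeps min(2, 2) = 2 s.f.
Rounded to 2 significant figures: 1.0 m.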